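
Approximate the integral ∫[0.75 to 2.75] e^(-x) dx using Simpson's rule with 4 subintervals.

f(x) = e^(-x)
a = 0.75, b = 2.75, n = 4
h = (b - a)/n = 0.500000

Simpson's rule: (h/3)[f(x₀) + 4f(x₁) + 2f(x₂) + ... + f(xₙ)]

x_0 = 0.7500, f(x_0) = 0.472367, coefficient = 1
x_1 = 1.2500, f(x_1) = 0.286505, coefficient = 4
x_2 = 1.7500, f(x_2) = 0.173774, coefficient = 2
x_3 = 2.2500, f(x_3) = 0.105399, coefficient = 4
x_4 = 2.7500, f(x_4) = 0.063928, coefficient = 1

I ≈ (0.500000/3) × 2.451458 = 0.408576
Exact value: 0.408439
Error: 0.000138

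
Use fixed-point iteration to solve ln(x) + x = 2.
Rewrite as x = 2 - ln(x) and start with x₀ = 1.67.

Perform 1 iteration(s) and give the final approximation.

Equation: ln(x) + x = 2
Fixed-point form: x = 2 - ln(x)
x₀ = 1.67

x_1 = g(1.670000) = 1.487176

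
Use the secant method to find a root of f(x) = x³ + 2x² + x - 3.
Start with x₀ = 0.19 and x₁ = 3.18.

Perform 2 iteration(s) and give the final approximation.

f(x) = x³ + 2x² + x - 3
x₀ = 0.19, x₁ = 3.18

Secant formula: x_{n+1} = x_n - f(x_n)(x_n - x_{n-1})/(f(x_n) - f(x_{n-1}))

Iteration 1:
  f(0.190000) = -2.730941
  f(3.180000) = 52.562232
  x_2 = 3.180000 - 52.562232×(3.180000 - 0.190000)/(52.562232 - (-2.730941))
       = 0.337677
Iteration 2:
  f(3.180000) = 52.562232
  f(0.337677) = -2.395768
  x_3 = 0.337677 - (-2.395768)×(0.337677 - 3.180000)/(-2.395768 - 52.562232)
       = 0.461581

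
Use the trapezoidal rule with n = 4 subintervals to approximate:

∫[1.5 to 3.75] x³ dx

f(x) = x³
a = 1.5, b = 3.75, n = 4
h = (b - a)/n = 0.562500

Trapezoidal rule: (h/2)[f(x₀) + 2f(x₁) + 2f(x₂) + ... + f(xₙ)]

x_0 = 1.5000, f(x_0) = 3.375000, coefficient = 1
x_1 = 2.0625, f(x_1) = 8.773682, coefficient = 2
x_2 = 2.6250, f(x_2) = 18.087891, coefficient = 2
x_3 = 3.1875, f(x_3) = 32.385498, coefficient = 2
x_4 = 3.7500, f(x_4) = 52.734375, coefficient = 1

I ≈ (0.562500/2) × 174.603516 = 49.107239
Exact value: 48.172852
Error: 0.934387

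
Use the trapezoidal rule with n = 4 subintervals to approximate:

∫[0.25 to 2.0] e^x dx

f(x) = e^x
a = 0.25, b = 2.0, n = 4
h = (b - a)/n = 0.437500

Trapezoidal rule: (h/2)[f(x₀) + 2f(x₁) + 2f(x₂) + ... + f(xₙ)]

x_0 = 0.2500, f(x_0) = 1.284025, coefficient = 1
x_1 = 0.6875, f(x_1) = 1.988737, coefficient = 2
x_2 = 1.1250, f(x_2) = 3.080217, coefficient = 2
x_3 = 1.5625, f(x_3) = 4.770733, coefficient = 2
x_4 = 2.0000, f(x_4) = 7.389056, coefficient = 1

I ≈ (0.437500/2) × 28.352457 = 6.202100
Exact value: 6.105031
Error: 0.097069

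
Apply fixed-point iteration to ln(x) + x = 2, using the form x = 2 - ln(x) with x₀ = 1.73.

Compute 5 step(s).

Equation: ln(x) + x = 2
Fixed-point form: x = 2 - ln(x)
x₀ = 1.73

x_1 = g(1.730000) = 1.451879
x_2 = g(1.451879) = 1.627142
x_3 = g(1.627142) = 1.513175
x_4 = g(1.513175) = 1.585790
x_5 = g(1.585790) = 1.538917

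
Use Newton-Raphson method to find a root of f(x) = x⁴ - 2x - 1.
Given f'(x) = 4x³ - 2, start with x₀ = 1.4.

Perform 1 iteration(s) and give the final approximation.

f(x) = x⁴ - 2x - 1
f'(x) = 4x³ - 2
x₀ = 1.4

Newton-Raphson formula: x_{n+1} = x_n - f(x_n)/f'(x_n)

Iteration 1:
  f(1.400000) = 0.041600
  f'(1.400000) = 8.976000
  x_1 = 1.400000 - 0.041600/8.976000 = 1.395365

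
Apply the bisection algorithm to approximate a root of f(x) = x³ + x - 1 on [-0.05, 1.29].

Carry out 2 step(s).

f(x) = x³ + x - 1
Initial interval: [-0.05, 1.29]

Iteration 1:
  c_1 = (-0.050000 + 1.290000)/2 = 0.620000
  f(c_1) = f(0.620000) = -0.141672
  f(a) × f(c) ≥ 0, new interval: [0.620000, 1.290000]
Iteration 2:
  c_2 = (0.620000 + 1.290000)/2 = 0.955000
  f(c_2) = f(0.955000) = 0.825984
  f(a) × f(c) < 0, new interval: [0.620000, 0.955000]

After 2 iteration(s), the approximation is c_2 = 0.955000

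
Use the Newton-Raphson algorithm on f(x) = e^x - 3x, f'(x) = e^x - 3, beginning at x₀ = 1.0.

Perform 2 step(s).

f(x) = e^x - 3x
f'(x) = e^x - 3
x₀ = 1.0

Newton-Raphson formula: x_{n+1} = x_n - f(x_n)/f'(x_n)

Iteration 1:
  f(1.000000) = -0.281718
  f'(1.000000) = -0.281718
  x_1 = 1.000000 - (-0.281718)/(-0.281718) = 0.000000
Iteration 2:
  f(0.000000) = 1.000000
  f'(0.000000) = -2.000000
  x_2 = 0.000000 - 1.000000/(-2.000000) = 0.500000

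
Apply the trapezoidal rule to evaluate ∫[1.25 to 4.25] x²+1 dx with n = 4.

f(x) = x²+1
a = 1.25, b = 4.25, n = 4
h = (b - a)/n = 0.750000

Trapezoidal rule: (h/2)[f(x₀) + 2f(x₁) + 2f(x₂) + ... + f(xₙ)]

x_0 = 1.2500, f(x_0) = 2.562500, coefficient = 1
x_1 = 2.0000, f(x_1) = 5.000000, coefficient = 2
x_2 = 2.7500, f(x_2) = 8.562500, coefficient = 2
x_3 = 3.5000, f(x_3) = 13.250000, coefficient = 2
x_4 = 4.2500, f(x_4) = 19.062500, coefficient = 1

I ≈ (0.750000/2) × 75.250000 = 28.218750
Exact value: 27.937500
Error: 0.281250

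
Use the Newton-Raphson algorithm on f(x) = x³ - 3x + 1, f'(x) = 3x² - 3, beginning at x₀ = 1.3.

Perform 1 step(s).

f(x) = x³ - 3x + 1
f'(x) = 3x² - 3
x₀ = 1.3

Newton-Raphson formula: x_{n+1} = x_n - f(x_n)/f'(x_n)

Iteration 1:
  f(1.300000) = -0.703000
  f'(1.300000) = 2.070000
  x_1 = 1.300000 - (-0.703000)/2.070000 = 1.639614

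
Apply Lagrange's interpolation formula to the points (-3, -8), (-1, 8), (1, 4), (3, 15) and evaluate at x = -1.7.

Lagrange interpolation formula:
P(x) = Σ yᵢ × Lᵢ(x)
where Lᵢ(x) = Π_{j≠i} (x - xⱼ)/(xᵢ - xⱼ)

L_0(-1.7) = (-1.7 - (-1))/(-3 - (-1)) × (-1.7 - 1)/(-3 - 1) × (-1.7 - 3)/(-3 - 3) = 0.185062
L_1(-1.7) = (-1.7 - (-3))/(-1 - (-3)) × (-1.7 - 1)/(-1 - 1) × (-1.7 - 3)/(-1 - 3) = 1.031063
L_2(-1.7) = (-1.7 - (-3))/(1 - (-3)) × (-1.7 - (-1))/(1 - (-1)) × (-1.7 - 3)/(1 - 3) = -0.267313
L_3(-1.7) = (-1.7 - (-3))/(3 - (-3)) × (-1.7 - (-1))/(3 - (-1)) × (-1.7 - 1)/(3 - 1) = 0.051188

P(-1.7) = (-8)×L_0(-1.7) + 8×L_1(-1.7) + 4×L_2(-1.7) + 15×L_3(-1.7)
P(-1.7) = 6.466563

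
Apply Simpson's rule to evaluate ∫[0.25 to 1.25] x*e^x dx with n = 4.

f(x) = x*e^x
a = 0.25, b = 1.25, n = 4
h = (b - a)/n = 0.250000

Simpson's rule: (h/3)[f(x₀) + 4f(x₁) + 2f(x₂) + ... + f(xₙ)]

x_0 = 0.2500, f(x_0) = 0.321006, coefficient = 1
x_1 = 0.5000, f(x_1) = 0.824361, coefficient = 4
x_2 = 0.7500, f(x_2) = 1.587750, coefficient = 2
x_3 = 1.0000, f(x_3) = 2.718282, coefficient = 4
x_4 = 1.2500, f(x_4) = 4.362929, coefficient = 1

I ≈ (0.250000/3) × 22.030005 = 1.835834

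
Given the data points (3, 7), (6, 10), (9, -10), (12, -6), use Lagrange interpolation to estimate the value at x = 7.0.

Lagrange interpolation formula:
P(x) = Σ yᵢ × Lᵢ(x)
where Lᵢ(x) = Π_{j≠i} (x - xⱼ)/(xᵢ - xⱼ)

L_0(7.0) = (7.0 - 6)/(3 - 6) × (7.0 - 9)/(3 - 9) × (7.0 - 12)/(3 - 12) = -0.061728
L_1(7.0) = (7.0 - 3)/(6 - 3) × (7.0 - 9)/(6 - 9) × (7.0 - 12)/(6 - 12) = 0.740741
L_2(7.0) = (7.0 - 3)/(9 - 3) × (7.0 - 6)/(9 - 6) × (7.0 - 12)/(9 - 12) = 0.370370
L_3(7.0) = (7.0 - 3)/(12 - 3) × (7.0 - 6)/(12 - 6) × (7.0 - 9)/(12 - 9) = -0.049383

P(7.0) = 7×L_0(7.0) + 10×L_1(7.0) + (-10)×L_2(7.0) + (-6)×L_3(7.0)
P(7.0) = 3.567901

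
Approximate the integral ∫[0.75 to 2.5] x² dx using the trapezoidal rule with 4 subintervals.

f(x) = x²
a = 0.75, b = 2.5, n = 4
h = (b - a)/n = 0.437500

Trapezoidal rule: (h/2)[f(x₀) + 2f(x₁) + 2f(x₂) + ... + f(xₙ)]

x_0 = 0.7500, f(x_0) = 0.562500, coefficient = 1
x_1 = 1.1875, f(x_1) = 1.410156, coefficient = 2
x_2 = 1.6250, f(x_2) = 2.640625, coefficient = 2
x_3 = 2.0625, f(x_3) = 4.253906, coefficient = 2
x_4 = 2.5000, f(x_4) = 6.250000, coefficient = 1

I ≈ (0.437500/2) × 23.421875 = 5.123535
Exact value: 5.067708
Error: 0.055827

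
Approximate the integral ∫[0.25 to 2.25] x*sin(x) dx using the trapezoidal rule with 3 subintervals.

f(x) = x*sin(x)
a = 0.25, b = 2.25, n = 3
h = (b - a)/n = 0.666667

Trapezoidal rule: (h/2)[f(x₀) + 2f(x₁) + 2f(x₂) + ... + f(xₙ)]

x_0 = 0.2500, f(x_0) = 0.061851, coefficient = 1
x_1 = 0.9167, f(x_1) = 0.727446, coefficient = 2
x_2 = 1.5833, f(x_2) = 1.583209, coefficient = 2
x_3 = 2.2500, f(x_3) = 1.750665, coefficient = 1

I ≈ (0.666667/2) × 6.433826 = 2.144609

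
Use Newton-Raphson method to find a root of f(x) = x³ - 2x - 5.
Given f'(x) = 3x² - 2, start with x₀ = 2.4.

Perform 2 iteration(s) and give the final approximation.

f(x) = x³ - 2x - 5
f'(x) = 3x² - 2
x₀ = 2.4

Newton-Raphson formula: x_{n+1} = x_n - f(x_n)/f'(x_n)

Iteration 1:
  f(2.400000) = 4.024000
  f'(2.400000) = 15.280000
  x_1 = 2.400000 - 4.024000/15.280000 = 2.136649
Iteration 2:
  f(2.136649) = 0.481082
  f'(2.136649) = 11.695810
  x_2 = 2.136649 - 0.481082/11.695810 = 2.095516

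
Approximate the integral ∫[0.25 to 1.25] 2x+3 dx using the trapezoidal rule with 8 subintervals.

f(x) = 2x+3
a = 0.25, b = 1.25, n = 8
h = (b - a)/n = 0.125000

Trapezoidal rule: (h/2)[f(x₀) + 2f(x₁) + 2f(x₂) + ... + f(xₙ)]

x_0 = 0.2500, f(x_0) = 3.500000, coefficient = 1
x_1 = 0.3750, f(x_1) = 3.750000, coefficient = 2
x_2 = 0.5000, f(x_2) = 4.000000, coefficient = 2
x_3 = 0.6250, f(x_3) = 4.250000, coefficient = 2
x_4 = 0.7500, f(x_4) = 4.500000, coefficient = 2
x_5 = 0.8750, f(x_5) = 4.750000, coefficient = 2
x_6 = 1.0000, f(x_6) = 5.000000, coefficient = 2
x_7 = 1.1250, f(x_7) = 5.250000, coefficient = 2
x_8 = 1.2500, f(x_8) = 5.500000, coefficient = 1

I ≈ (0.125000/2) × 72.000000 = 4.500000
Exact value: 4.500000
Error: 0.000000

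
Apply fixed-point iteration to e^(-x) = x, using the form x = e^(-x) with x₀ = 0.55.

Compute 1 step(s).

Equation: e^(-x) = x
Fixed-point form: x = e^(-x)
x₀ = 0.55

x_1 = g(0.550000) = 0.576950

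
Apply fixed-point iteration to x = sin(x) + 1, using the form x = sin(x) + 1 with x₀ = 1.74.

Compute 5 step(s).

Equation: x = sin(x) + 1
Fixed-point form: x = sin(x) + 1
x₀ = 1.74

x_1 = g(1.740000) = 1.985719
x_2 = g(1.985719) = 1.915147
x_3 = g(1.915147) = 1.941295
x_4 = g(1.941295) = 1.932147
x_5 = g(1.932147) = 1.935420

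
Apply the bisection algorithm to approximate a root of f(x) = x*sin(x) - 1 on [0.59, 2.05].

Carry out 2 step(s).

f(x) = x*sin(x) - 1
Initial interval: [0.59, 2.05]

Iteration 1:
  c_1 = (0.590000 + 2.050000)/2 = 1.320000
  f(c_1) = f(1.320000) = 0.278704
  f(a) × f(c) < 0, new interval: [0.590000, 1.320000]
Iteration 2:
  c_2 = (0.590000 + 1.320000)/2 = 0.955000
  f(c_2) = f(0.955000) = -0.220420
  f(a) × f(c) ≥ 0, new interval: [0.955000, 1.320000]

After 2 iteration(s), the approximation is c_2 = 0.955000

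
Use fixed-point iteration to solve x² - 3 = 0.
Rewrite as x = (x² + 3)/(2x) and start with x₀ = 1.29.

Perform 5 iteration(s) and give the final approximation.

Equation: x² - 3 = 0
Fixed-point form: x = (x² + 3)/(2x)
x₀ = 1.29

x_1 = g(1.290000) = 1.807791
x_2 = g(1.807791) = 1.733637
x_3 = g(1.733637) = 1.732052
x_4 = g(1.732052) = 1.732051
x_5 = g(1.732051) = 1.732051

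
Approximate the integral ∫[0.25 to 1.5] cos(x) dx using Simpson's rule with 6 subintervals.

f(x) = cos(x)
a = 0.25, b = 1.5, n = 6
h = (b - a)/n = 0.208333

Simpson's rule: (h/3)[f(x₀) + 4f(x₁) + 2f(x₂) + ... + f(xₙ)]

x_0 = 0.2500, f(x_0) = 0.968912, coefficient = 1
x_1 = 0.4583, f(x_1) = 0.896791, coefficient = 4
x_2 = 0.6667, f(x_2) = 0.785887, coefficient = 2
x_3 = 0.8750, f(x_3) = 0.640997, coefficient = 4
x_4 = 1.0833, f(x_4) = 0.468386, coefficient = 2
x_5 = 1.2917, f(x_5) = 0.275519, coefficient = 4
x_6 = 1.5000, f(x_6) = 0.070737, coefficient = 1

I ≈ (0.208333/3) × 10.801424 = 0.750099
Exact value: 0.750091
Error: 0.000008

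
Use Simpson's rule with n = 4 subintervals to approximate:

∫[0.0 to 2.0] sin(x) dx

f(x) = sin(x)
a = 0.0, b = 2.0, n = 4
h = (b - a)/n = 0.500000

Simpson's rule: (h/3)[f(x₀) + 4f(x₁) + 2f(x₂) + ... + f(xₙ)]

x_0 = 0.0000, f(x_0) = 0.000000, coefficient = 1
x_1 = 0.5000, f(x_1) = 0.479426, coefficient = 4
x_2 = 1.0000, f(x_2) = 0.841471, coefficient = 2
x_3 = 1.5000, f(x_3) = 0.997495, coefficient = 4
x_4 = 2.0000, f(x_4) = 0.909297, coefficient = 1

I ≈ (0.500000/3) × 8.499921 = 1.416654
Exact value: 1.416147
Error: 0.000507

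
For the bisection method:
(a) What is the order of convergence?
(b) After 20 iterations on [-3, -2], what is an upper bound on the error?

(a) Bisection has linear (order 1) convergence; the error is halved each step.

(b) Error bound = (b-a)/2^n = (-2 - (-3))/2^{20}
    = 1/2^{20}

(a) 1 (linear); (b) error ≤ 9.54e-07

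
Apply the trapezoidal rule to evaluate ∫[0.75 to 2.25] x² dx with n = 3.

f(x) = x²
a = 0.75, b = 2.25, n = 3
h = (b - a)/n = 0.500000

Trapezoidal rule: (h/2)[f(x₀) + 2f(x₁) + 2f(x₂) + ... + f(xₙ)]

x_0 = 0.7500, f(x_0) = 0.562500, coefficient = 1
x_1 = 1.2500, f(x_1) = 1.562500, coefficient = 2
x_2 = 1.7500, f(x_2) = 3.062500, coefficient = 2
x_3 = 2.2500, f(x_3) = 5.062500, coefficient = 1

I ≈ (0.500000/2) × 14.875000 = 3.718750
Exact value: 3.656250
Error: 0.062500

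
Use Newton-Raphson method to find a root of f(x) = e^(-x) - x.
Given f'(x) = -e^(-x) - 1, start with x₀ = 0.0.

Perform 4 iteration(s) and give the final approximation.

f(x) = e^(-x) - x
f'(x) = -e^(-x) - 1
x₀ = 0.0

Newton-Raphson formula: x_{n+1} = x_n - f(x_n)/f'(x_n)

Iteration 1:
  f(0.000000) = 1.000000
  f'(0.000000) = -2.000000
  x_1 = 0.000000 - 1.000000/(-2.000000) = 0.500000
Iteration 2:
  f(0.500000) = 0.106531
  f'(0.500000) = -1.606531
  x_2 = 0.500000 - 0.106531/(-1.606531) = 0.566311
Iteration 3:
  f(0.566311) = 0.001305
  f'(0.566311) = -1.567616
  x_3 = 0.566311 - 0.001305/(-1.567616) = 0.567143
Iteration 4:
  f(0.567143) = 0.000000
  f'(0.567143) = -1.567143
  x_4 = 0.567143 - 0.000000/(-1.567143) = 0.567143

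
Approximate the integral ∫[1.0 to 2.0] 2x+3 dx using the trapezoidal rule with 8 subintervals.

f(x) = 2x+3
a = 1.0, b = 2.0, n = 8
h = (b - a)/n = 0.125000

Trapezoidal rule: (h/2)[f(x₀) + 2f(x₁) + 2f(x₂) + ... + f(xₙ)]

x_0 = 1.0000, f(x_0) = 5.000000, coefficient = 1
x_1 = 1.1250, f(x_1) = 5.250000, coefficient = 2
x_2 = 1.2500, f(x_2) = 5.500000, coefficient = 2
x_3 = 1.3750, f(x_3) = 5.750000, coefficient = 2
x_4 = 1.5000, f(x_4) = 6.000000, coefficient = 2
x_5 = 1.6250, f(x_5) = 6.250000, coefficient = 2
x_6 = 1.7500, f(x_6) = 6.500000, coefficient = 2
x_7 = 1.8750, f(x_7) = 6.750000, coefficient = 2
x_8 = 2.0000, f(x_8) = 7.000000, coefficient = 1

I ≈ (0.125000/2) × 96.000000 = 6.000000
Exact value: 6.000000
Error: 0.000000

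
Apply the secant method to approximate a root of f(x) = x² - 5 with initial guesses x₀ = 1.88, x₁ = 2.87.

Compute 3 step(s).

f(x) = x² - 5
x₀ = 1.88, x₁ = 2.87

Secant formula: x_{n+1} = x_n - f(x_n)(x_n - x_{n-1})/(f(x_n) - f(x_{n-1}))

Iteration 1:
  f(1.880000) = -1.465600
  f(2.870000) = 3.236900
  x_2 = 2.870000 - 3.236900×(2.870000 - 1.880000)/(3.236900 - (-1.465600))
       = 2.188547
Iteration 2:
  f(2.870000) = 3.236900
  f(2.188547) = -0.210260
  x_3 = 2.188547 - (-0.210260)×(2.188547 - 2.870000)/(-0.210260 - 3.236900)
       = 2.230113
Iteration 3:
  f(2.188547) = -0.210260
  f(2.230113) = -0.026597
  x_4 = 2.230113 - (-0.026597)×(2.230113 - 2.188547)/(-0.026597 - (-0.210260))
       = 2.236132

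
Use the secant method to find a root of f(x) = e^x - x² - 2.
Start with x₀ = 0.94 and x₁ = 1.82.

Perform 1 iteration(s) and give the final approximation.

f(x) = e^x - x² - 2
x₀ = 0.94, x₁ = 1.82

Secant formula: x_{n+1} = x_n - f(x_n)(x_n - x_{n-1})/(f(x_n) - f(x_{n-1}))

Iteration 1:
  f(0.940000) = -0.323619
  f(1.820000) = 0.859458
  x_2 = 1.820000 - 0.859458×(1.820000 - 0.940000)/(0.859458 - (-0.323619))
       = 1.180715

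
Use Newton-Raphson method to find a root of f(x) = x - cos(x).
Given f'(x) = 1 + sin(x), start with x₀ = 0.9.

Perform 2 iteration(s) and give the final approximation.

f(x) = x - cos(x)
f'(x) = 1 + sin(x)
x₀ = 0.9

Newton-Raphson formula: x_{n+1} = x_n - f(x_n)/f'(x_n)

Iteration 1:
  f(0.900000) = 0.278390
  f'(0.900000) = 1.783327
  x_1 = 0.900000 - 0.278390/1.783327 = 0.743893
Iteration 2:
  f(0.743893) = 0.008055
  f'(0.743893) = 1.677158
  x_2 = 0.743893 - 0.008055/1.677158 = 0.739090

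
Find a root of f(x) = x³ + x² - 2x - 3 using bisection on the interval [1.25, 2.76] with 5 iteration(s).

f(x) = x³ + x² - 2x - 3
Initial interval: [1.25, 2.76]

Iteration 1:
  c_1 = (1.250000 + 2.760000)/2 = 2.005000
  f(c_1) = f(2.005000) = 5.070175
  f(a) × f(c) < 0, new interval: [1.250000, 2.005000]
Iteration 2:
  c_2 = (1.250000 + 2.005000)/2 = 1.627500
  f(c_2) = f(1.627500) = 0.704607
  f(a) × f(c) < 0, new interval: [1.250000, 1.627500]
Iteration 3:
  c_3 = (1.250000 + 1.627500)/2 = 1.438750
  f(c_3) = f(1.438750) = -0.829284
  f(a) × f(c) ≥ 0, new interval: [1.438750, 1.627500]
Iteration 4:
  c_4 = (1.438750 + 1.627500)/2 = 1.533125
  f(c_4) = f(1.533125) = -0.112210
  f(a) × f(c) ≥ 0, new interval: [1.533125, 1.627500]
Iteration 5:
  c_5 = (1.533125 + 1.627500)/2 = 1.580313
  f(c_5) = f(1.580313) = 0.283415
  f(a) × f(c) < 0, new interval: [1.533125, 1.580313]

After 5 iteration(s), the approximation is c_5 = 1.580313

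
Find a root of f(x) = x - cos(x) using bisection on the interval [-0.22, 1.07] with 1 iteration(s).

f(x) = x - cos(x)
Initial interval: [-0.22, 1.07]

Iteration 1:
  c_1 = (-0.220000 + 1.070000)/2 = 0.425000
  f(c_1) = f(0.425000) = -0.486039
  f(a) × f(c) ≥ 0, new interval: [0.425000, 1.070000]

After 1 iteration(s), the approximation is c_1 = 0.425000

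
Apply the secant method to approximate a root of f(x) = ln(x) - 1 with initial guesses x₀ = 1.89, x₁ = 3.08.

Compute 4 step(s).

f(x) = ln(x) - 1
x₀ = 1.89, x₁ = 3.08

Secant formula: x_{n+1} = x_n - f(x_n)(x_n - x_{n-1})/(f(x_n) - f(x_{n-1}))

Iteration 1:
  f(1.890000) = -0.363423
  f(3.080000) = 0.124930
  x_2 = 3.080000 - 0.124930×(3.080000 - 1.890000)/(0.124930 - (-0.363423))
       = 2.775576
Iteration 2:
  f(3.080000) = 0.124930
  f(2.775576) = 0.020858
  x_3 = 2.775576 - 0.020858×(2.775576 - 3.080000)/(0.020858 - 0.124930)
       = 2.714562
Iteration 3:
  f(2.775576) = 0.020858
  f(2.714562) = -0.001369
  x_4 = 2.714562 - (-0.001369)×(2.714562 - 2.775576)/(-0.001369 - 0.020858)
       = 2.718321
Iteration 4:
  f(2.714562) = -0.001369
  f(2.718321) = 0.000014
  x_5 = 2.718321 - 0.000014×(2.718321 - 2.714562)/(0.000014 - (-0.001369))
       = 2.718282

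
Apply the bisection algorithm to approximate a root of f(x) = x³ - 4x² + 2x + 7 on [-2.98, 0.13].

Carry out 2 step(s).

f(x) = x³ - 4x² + 2x + 7
Initial interval: [-2.98, 0.13]

Iteration 1:
  c_1 = (-2.980000 + 0.130000)/2 = -1.425000
  f(c_1) = f(-1.425000) = -6.866141
  f(a) × f(c) ≥ 0, new interval: [-1.425000, 0.130000]
Iteration 2:
  c_2 = (-1.425000 + 0.130000)/2 = -0.647500
  f(c_2) = f(-0.647500) = 3.756507
  f(a) × f(c) < 0, new interval: [-1.425000, -0.647500]

After 2 iteration(s), the approximation is c_2 = -0.647500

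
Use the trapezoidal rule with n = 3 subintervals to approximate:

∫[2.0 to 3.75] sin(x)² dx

f(x) = sin(x)²
a = 2.0, b = 3.75, n = 3
h = (b - a)/n = 0.583333

Trapezoidal rule: (h/2)[f(x₀) + 2f(x₁) + 2f(x₂) + ... + f(xₙ)]

x_0 = 2.0000, f(x_0) = 0.826822, coefficient = 1
x_1 = 2.5833, f(x_1) = 0.280593, coefficient = 2
x_2 = 3.1667, f(x_2) = 0.000629, coefficient = 2
x_3 = 3.7500, f(x_3) = 0.326682, coefficient = 1

I ≈ (0.583333/2) × 1.715948 = 0.500485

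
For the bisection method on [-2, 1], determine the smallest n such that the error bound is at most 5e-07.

We need (b-a)/2^n ≤ 5e-07
(1 - (-2))/2^n ≤ 5e-07
3/2^n ≤ 5e-07
2^n ≥ 6000000
n ≥ log₂(6000000) = 22.52
n ≥ 23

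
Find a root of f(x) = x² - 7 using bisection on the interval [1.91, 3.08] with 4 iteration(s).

f(x) = x² - 7
Initial interval: [1.91, 3.08]

Iteration 1:
  c_1 = (1.910000 + 3.080000)/2 = 2.495000
  f(c_1) = f(2.495000) = -0.774975
  f(a) × f(c) ≥ 0, new interval: [2.495000, 3.080000]
Iteration 2:
  c_2 = (2.495000 + 3.080000)/2 = 2.787500
  f(c_2) = f(2.787500) = 0.770156
  f(a) × f(c) < 0, new interval: [2.495000, 2.787500]
Iteration 3:
  c_3 = (2.495000 + 2.787500)/2 = 2.641250
  f(c_3) = f(2.641250) = -0.023798
  f(a) × f(c) ≥ 0, new interval: [2.641250, 2.787500]
Iteration 4:
  c_4 = (2.641250 + 2.787500)/2 = 2.714375
  f(c_4) = f(2.714375) = 0.367832
  f(a) × f(c) < 0, new interval: [2.641250, 2.714375]

After 4 iteration(s), the approximation is c_4 = 2.714375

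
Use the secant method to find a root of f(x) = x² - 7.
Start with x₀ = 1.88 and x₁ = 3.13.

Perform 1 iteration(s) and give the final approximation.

f(x) = x² - 7
x₀ = 1.88, x₁ = 3.13

Secant formula: x_{n+1} = x_n - f(x_n)(x_n - x_{n-1})/(f(x_n) - f(x_{n-1}))

Iteration 1:
  f(1.880000) = -3.465600
  f(3.130000) = 2.796900
  x_2 = 3.130000 - 2.796900×(3.130000 - 1.880000)/(2.796900 - (-3.465600))
       = 2.571737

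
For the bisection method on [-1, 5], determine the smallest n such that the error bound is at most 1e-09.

We need (b-a)/2^n ≤ 1e-09
(5 - (-1))/2^n ≤ 1e-09
6/2^n ≤ 1e-09
2^n ≥ 6000000000
n ≥ log₂(6000000000) = 32.48
n ≥ 33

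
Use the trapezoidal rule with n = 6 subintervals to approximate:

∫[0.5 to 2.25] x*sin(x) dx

f(x) = x*sin(x)
a = 0.5, b = 2.25, n = 6
h = (b - a)/n = 0.291667

Trapezoidal rule: (h/2)[f(x₀) + 2f(x₁) + 2f(x₂) + ... + f(xₙ)]

x_0 = 0.5000, f(x_0) = 0.239713, coefficient = 1
x_1 = 0.7917, f(x_1) = 0.563291, coefficient = 2
x_2 = 1.0833, f(x_2) = 0.957151, coefficient = 2
x_3 = 1.3750, f(x_3) = 1.348728, coefficient = 2
x_4 = 1.6667, f(x_4) = 1.659013, coefficient = 2
x_5 = 1.9583, f(x_5) = 1.813109, coefficient = 2
x_6 = 2.2500, f(x_6) = 1.750665, coefficient = 1

I ≈ (0.291667/2) × 14.672961 = 2.139807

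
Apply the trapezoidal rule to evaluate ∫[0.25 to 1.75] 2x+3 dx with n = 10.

f(x) = 2x+3
a = 0.25, b = 1.75, n = 10
h = (b - a)/n = 0.150000

Trapezoidal rule: (h/2)[f(x₀) + 2f(x₁) + 2f(x₂) + ... + f(xₙ)]

x_0 = 0.2500, f(x_0) = 3.500000, coefficient = 1
x_1 = 0.4000, f(x_1) = 3.800000, coefficient = 2
x_2 = 0.5500, f(x_2) = 4.100000, coefficient = 2
x_3 = 0.7000, f(x_3) = 4.400000, coefficient = 2
x_4 = 0.8500, f(x_4) = 4.700000, coefficient = 2
x_5 = 1.0000, f(x_5) = 5.000000, coefficient = 2
x_6 = 1.1500, f(x_6) = 5.300000, coefficient = 2
x_7 = 1.3000, f(x_7) = 5.600000, coefficient = 2
x_8 = 1.4500, f(x_8) = 5.900000, coefficient = 2
x_9 = 1.6000, f(x_9) = 6.200000, coefficient = 2
x_10 = 1.7500, f(x_10) = 6.500000, coefficient = 1

I ≈ (0.150000/2) × 100.000000 = 7.500000
Exact value: 7.500000
Error: 0.000000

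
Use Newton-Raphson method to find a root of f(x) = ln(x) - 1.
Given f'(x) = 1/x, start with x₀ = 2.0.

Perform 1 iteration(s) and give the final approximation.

f(x) = ln(x) - 1
f'(x) = 1/x
x₀ = 2.0

Newton-Raphson formula: x_{n+1} = x_n - f(x_n)/f'(x_n)

Iteration 1:
  f(2.000000) = -0.306853
  f'(2.000000) = 0.500000
  x_1 = 2.000000 - (-0.306853)/0.500000 = 2.613706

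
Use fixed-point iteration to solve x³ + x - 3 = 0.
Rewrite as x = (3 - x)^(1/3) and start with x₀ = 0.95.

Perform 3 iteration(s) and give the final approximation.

Equation: x³ + x - 3 = 0
Fixed-point form: x = (3 - x)^(1/3)
x₀ = 0.95

x_1 = g(0.950000) = 1.270334
x_2 = g(1.270334) = 1.200386
x_3 = g(1.200386) = 1.216354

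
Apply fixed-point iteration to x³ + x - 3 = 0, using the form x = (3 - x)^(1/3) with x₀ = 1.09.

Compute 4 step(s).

Equation: x³ + x - 3 = 0
Fixed-point form: x = (3 - x)^(1/3)
x₀ = 1.09

x_1 = g(1.090000) = 1.240731
x_2 = g(1.240731) = 1.207195
x_3 = g(1.207195) = 1.214817
x_4 = g(1.214817) = 1.213093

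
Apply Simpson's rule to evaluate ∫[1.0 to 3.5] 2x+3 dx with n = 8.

f(x) = 2x+3
a = 1.0, b = 3.5, n = 8
h = (b - a)/n = 0.312500

Simpson's rule: (h/3)[f(x₀) + 4f(x₁) + 2f(x₂) + ... + f(xₙ)]

x_0 = 1.0000, f(x_0) = 5.000000, coefficient = 1
x_1 = 1.3125, f(x_1) = 5.625000, coefficient = 4
x_2 = 1.6250, f(x_2) = 6.250000, coefficient = 2
x_3 = 1.9375, f(x_3) = 6.875000, coefficient = 4
x_4 = 2.2500, f(x_4) = 7.500000, coefficient = 2
x_5 = 2.5625, f(x_5) = 8.125000, coefficient = 4
x_6 = 2.8750, f(x_6) = 8.750000, coefficient = 2
x_7 = 3.1875, f(x_7) = 9.375000, coefficient = 4
x_8 = 3.5000, f(x_8) = 10.000000, coefficient = 1

I ≈ (0.312500/3) × 180.000000 = 18.750000
Exact value: 18.750000
Error: 0.000000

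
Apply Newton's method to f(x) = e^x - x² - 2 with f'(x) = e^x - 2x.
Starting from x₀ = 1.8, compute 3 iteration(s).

f(x) = e^x - x² - 2
f'(x) = e^x - 2x
x₀ = 1.8

Newton-Raphson formula: x_{n+1} = x_n - f(x_n)/f'(x_n)

Iteration 1:
  f(1.800000) = 0.809647
  f'(1.800000) = 2.449647
  x_1 = 1.800000 - 0.809647/2.449647 = 1.469484
Iteration 2:
  f(1.469484) = 0.187608
  f'(1.469484) = 1.408024
  x_2 = 1.469484 - 0.187608/1.408024 = 1.336242
Iteration 3:
  f(1.336242) = 0.019175
  f'(1.336242) = 1.132234
  x_3 = 1.336242 - 0.019175/1.132234 = 1.319306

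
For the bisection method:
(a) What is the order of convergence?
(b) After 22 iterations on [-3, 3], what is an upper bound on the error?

(a) Bisection has linear (order 1) convergence; the error is halved each step.

(b) Error bound = (b-a)/2^n = (3 - (-3))/2^{22}
    = 6/2^{22}

(a) 1 (linear); (b) error ≤ 1.43e-06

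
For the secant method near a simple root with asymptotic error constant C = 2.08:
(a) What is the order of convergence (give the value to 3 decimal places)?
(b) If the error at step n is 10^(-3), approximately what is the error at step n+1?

(a) Secant method has superlinear convergence with order φ = (1+√5)/2 ≈ 1.618.
    This means |e_{n+1}| ≈ C|e_n|^1.618.

(b) With |e_n| = 10^(-3) and C = 2.08:
    |e_{n+1}| ≈ 2.08 × (10^(-3))^1.618 = 2.08 × 10^(-4.85)

(a) ≈ 1.618 (golden ratio); (b) |e_{n+1}| ≈ 2.910e-05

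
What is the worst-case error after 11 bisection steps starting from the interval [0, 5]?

Bisection error bound: |error| ≤ (b-a)/2^n
|error| ≤ (5 - 0)/2^11 = 5/2^11
|error| ≤ 0.0024414062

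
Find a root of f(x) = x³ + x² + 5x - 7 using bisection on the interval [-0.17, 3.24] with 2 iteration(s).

f(x) = x³ + x² + 5x - 7
Initial interval: [-0.17, 3.24]

Iteration 1:
  c_1 = (-0.170000 + 3.240000)/2 = 1.535000
  f(c_1) = f(1.535000) = 6.648030
  f(a) × f(c) < 0, new interval: [-0.170000, 1.535000]
Iteration 2:
  c_2 = (-0.170000 + 1.535000)/2 = 0.682500
  f(c_2) = f(0.682500) = -2.803781
  f(a) × f(c) ≥ 0, new interval: [0.682500, 1.535000]

After 2 iteration(s), the approximation is c_2 = 0.682500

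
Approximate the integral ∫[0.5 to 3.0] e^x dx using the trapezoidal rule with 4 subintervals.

f(x) = e^x
a = 0.5, b = 3.0, n = 4
h = (b - a)/n = 0.625000

Trapezoidal rule: (h/2)[f(x₀) + 2f(x₁) + 2f(x₂) + ... + f(xₙ)]

x_0 = 0.5000, f(x_0) = 1.648721, coefficient = 1
x_1 = 1.1250, f(x_1) = 3.080217, coefficient = 2
x_2 = 1.7500, f(x_2) = 5.754603, coefficient = 2
x_3 = 2.3750, f(x_3) = 10.751013, coefficient = 2
x_4 = 3.0000, f(x_4) = 20.085537, coefficient = 1

I ≈ (0.625000/2) × 60.905924 = 19.033101
Exact value: 18.436816
Error: 0.596285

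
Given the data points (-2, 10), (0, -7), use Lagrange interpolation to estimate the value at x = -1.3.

Lagrange interpolation formula:
P(x) = Σ yᵢ × Lᵢ(x)
where Lᵢ(x) = Π_{j≠i} (x - xⱼ)/(xᵢ - xⱼ)

L_0(-1.3) = (-1.3 - 0)/(-2 - 0) = 0.650000
L_1(-1.3) = (-1.3 - (-2))/(0 - (-2)) = 0.350000

P(-1.3) = 10×L_0(-1.3) + (-7)×L_1(-1.3)
P(-1.3) = 4.050000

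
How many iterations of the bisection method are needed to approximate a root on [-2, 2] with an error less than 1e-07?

We need (b-a)/2^n ≤ 1e-07
(2 - (-2))/2^n ≤ 1e-07
4/2^n ≤ 1e-07
2^n ≥ 40000000
n ≥ log₂(40000000) = 25.25
n ≥ 26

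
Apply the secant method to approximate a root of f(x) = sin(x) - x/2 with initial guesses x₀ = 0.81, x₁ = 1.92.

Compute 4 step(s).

f(x) = sin(x) - x/2
x₀ = 0.81, x₁ = 1.92

Secant formula: x_{n+1} = x_n - f(x_n)(x_n - x_{n-1})/(f(x_n) - f(x_{n-1}))

Iteration 1:
  f(0.810000) = 0.319287
  f(1.920000) = -0.020355
  x_2 = 1.920000 - (-0.020355)×(1.920000 - 0.810000)/(-0.020355 - 0.319287)
       = 1.853478
Iteration 2:
  f(1.920000) = -0.020355
  f(1.853478) = 0.033572
  x_3 = 1.853478 - 0.033572×(1.853478 - 1.920000)/(0.033572 - (-0.020355))
       = 1.894891
Iteration 3:
  f(1.853478) = 0.033572
  f(1.894891) = 0.000494
  x_4 = 1.894891 - 0.000494×(1.894891 - 1.853478)/(0.000494 - 0.033572)
       = 1.895509
Iteration 4:
  f(1.894891) = 0.000494
  f(1.895509) = -0.000012
  x_5 = 1.895509 - (-0.000012)×(1.895509 - 1.894891)/(-0.000012 - 0.000494)
       = 1.895494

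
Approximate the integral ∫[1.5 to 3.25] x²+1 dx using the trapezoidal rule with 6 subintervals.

f(x) = x²+1
a = 1.5, b = 3.25, n = 6
h = (b - a)/n = 0.291667

Trapezoidal rule: (h/2)[f(x₀) + 2f(x₁) + 2f(x₂) + ... + f(xₙ)]

x_0 = 1.5000, f(x_0) = 3.250000, coefficient = 1
x_1 = 1.7917, f(x_1) = 4.210069, coefficient = 2
x_2 = 2.0833, f(x_2) = 5.340278, coefficient = 2
x_3 = 2.3750, f(x_3) = 6.640625, coefficient = 2
x_4 = 2.6667, f(x_4) = 8.111111, coefficient = 2
x_5 = 2.9583, f(x_5) = 9.751736, coefficient = 2
x_6 = 3.2500, f(x_6) = 11.562500, coefficient = 1

I ≈ (0.291667/2) × 82.920139 = 12.092520
Exact value: 12.067708
Error: 0.024812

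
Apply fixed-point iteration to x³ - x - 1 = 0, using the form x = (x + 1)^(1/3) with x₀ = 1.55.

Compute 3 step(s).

Equation: x³ - x - 1 = 0
Fixed-point form: x = (x + 1)^(1/3)
x₀ = 1.55

x_1 = g(1.550000) = 1.366197
x_2 = g(1.366197) = 1.332550
x_3 = g(1.332550) = 1.326204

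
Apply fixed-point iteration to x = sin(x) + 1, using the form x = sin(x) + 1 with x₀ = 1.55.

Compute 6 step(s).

Equation: x = sin(x) + 1
Fixed-point form: x = sin(x) + 1
x₀ = 1.55

x_1 = g(1.550000) = 1.999784
x_2 = g(1.999784) = 1.909387
x_3 = g(1.909387) = 1.943224
x_4 = g(1.943224) = 1.931447
x_5 = g(1.931447) = 1.935667
x_6 = g(1.935667) = 1.934170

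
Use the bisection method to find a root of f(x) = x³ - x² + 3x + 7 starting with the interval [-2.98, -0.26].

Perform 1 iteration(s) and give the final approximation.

f(x) = x³ - x² + 3x + 7
Initial interval: [-2.98, -0.26]

Iteration 1:
  c_1 = (-2.980000 + (-0.260000))/2 = -1.620000
  f(c_1) = f(-1.620000) = -4.735928
  f(a) × f(c) ≥ 0, new interval: [-1.620000, -0.260000]

After 1 iteration(s), the approximation is c_1 = -1.620000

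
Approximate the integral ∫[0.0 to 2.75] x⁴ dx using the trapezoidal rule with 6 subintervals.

f(x) = x⁴
a = 0.0, b = 2.75, n = 6
h = (b - a)/n = 0.458333

Trapezoidal rule: (h/2)[f(x₀) + 2f(x₁) + 2f(x₂) + ... + f(xₙ)]

x_0 = 0.0000, f(x_0) = 0.000000, coefficient = 1
x_1 = 0.4583, f(x_1) = 0.044129, coefficient = 2
x_2 = 0.9167, f(x_2) = 0.706067, coefficient = 2
x_3 = 1.3750, f(x_3) = 3.574463, coefficient = 2
x_4 = 1.8333, f(x_4) = 11.297068, coefficient = 2
x_5 = 2.2917, f(x_5) = 27.580732, coefficient = 2
x_6 = 2.7500, f(x_6) = 57.191406, coefficient = 1

I ≈ (0.458333/2) × 143.596324 = 32.907491
Exact value: 31.455273
Error: 1.452217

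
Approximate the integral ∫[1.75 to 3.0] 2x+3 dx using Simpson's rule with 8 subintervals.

f(x) = 2x+3
a = 1.75, b = 3.0, n = 8
h = (b - a)/n = 0.156250

Simpson's rule: (h/3)[f(x₀) + 4f(x₁) + 2f(x₂) + ... + f(xₙ)]

x_0 = 1.7500, f(x_0) = 6.500000, coefficient = 1
x_1 = 1.9062, f(x_1) = 6.812500, coefficient = 4
x_2 = 2.0625, f(x_2) = 7.125000, coefficient = 2
x_3 = 2.2188, f(x_3) = 7.437500, coefficient = 4
x_4 = 2.3750, f(x_4) = 7.750000, coefficient = 2
x_5 = 2.5312, f(x_5) = 8.062500, coefficient = 4
x_6 = 2.6875, f(x_6) = 8.375000, coefficient = 2
x_7 = 2.8438, f(x_7) = 8.687500, coefficient = 4
x_8 = 3.0000, f(x_8) = 9.000000, coefficient = 1

I ≈ (0.156250/3) × 186.000000 = 9.687500
Exact value: 9.687500
Error: 0.000000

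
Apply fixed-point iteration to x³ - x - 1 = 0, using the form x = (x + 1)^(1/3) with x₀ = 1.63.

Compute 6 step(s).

Equation: x³ - x - 1 = 0
Fixed-point form: x = (x + 1)^(1/3)
x₀ = 1.63

x_1 = g(1.630000) = 1.380337
x_2 = g(1.380337) = 1.335200
x_3 = g(1.335200) = 1.326706
x_4 = g(1.326706) = 1.325095
x_5 = g(1.325095) = 1.324790
x_6 = g(1.324790) = 1.324732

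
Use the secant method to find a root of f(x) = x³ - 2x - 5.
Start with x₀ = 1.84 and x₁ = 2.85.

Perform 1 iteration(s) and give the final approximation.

f(x) = x³ - 2x - 5
x₀ = 1.84, x₁ = 2.85

Secant formula: x_{n+1} = x_n - f(x_n)(x_n - x_{n-1})/(f(x_n) - f(x_{n-1}))

Iteration 1:
  f(1.840000) = -2.450496
  f(2.850000) = 12.449125
  x_2 = 2.850000 - 12.449125×(2.850000 - 1.840000)/(12.449125 - (-2.450496))
       = 2.006112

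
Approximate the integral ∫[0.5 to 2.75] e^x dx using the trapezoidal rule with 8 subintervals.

f(x) = e^x
a = 0.5, b = 2.75, n = 8
h = (b - a)/n = 0.281250

Trapezoidal rule: (h/2)[f(x₀) + 2f(x₁) + 2f(x₂) + ... + f(xₙ)]

x_0 = 0.5000, f(x_0) = 1.648721, coefficient = 1
x_1 = 0.7812, f(x_1) = 2.184201, coefficient = 2
x_2 = 1.0625, f(x_2) = 2.893596, coefficient = 2
x_3 = 1.3438, f(x_3) = 3.833392, coefficient = 2
x_4 = 1.6250, f(x_4) = 5.078419, coefficient = 2
x_5 = 1.9062, f(x_5) = 6.727812, coefficient = 2
x_6 = 2.1875, f(x_6) = 8.912903, coefficient = 2
x_7 = 2.4688, f(x_7) = 11.807678, coefficient = 2
x_8 = 2.7500, f(x_8) = 15.642632, coefficient = 1

I ≈ (0.281250/2) × 100.167355 = 14.086034
Exact value: 13.993911
Error: 0.092124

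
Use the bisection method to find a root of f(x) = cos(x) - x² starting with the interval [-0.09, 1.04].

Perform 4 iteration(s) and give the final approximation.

f(x) = cos(x) - x²
Initial interval: [-0.09, 1.04]

Iteration 1:
  c_1 = (-0.090000 + 1.040000)/2 = 0.475000
  f(c_1) = f(0.475000) = 0.663668
  f(a) × f(c) ≥ 0, new interval: [0.475000, 1.040000]
Iteration 2:
  c_2 = (0.475000 + 1.040000)/2 = 0.757500
  f(c_2) = f(0.757500) = 0.152750
  f(a) × f(c) ≥ 0, new interval: [0.757500, 1.040000]
Iteration 3:
  c_3 = (0.757500 + 1.040000)/2 = 0.898750
  f(c_3) = f(0.898750) = -0.185163
  f(a) × f(c) < 0, new interval: [0.757500, 0.898750]
Iteration 4:
  c_4 = (0.757500 + 0.898750)/2 = 0.828125
  f(c_4) = f(0.828125) = -0.009533
  f(a) × f(c) < 0, new interval: [0.757500, 0.828125]

After 4 iteration(s), the approximation is c_4 = 0.828125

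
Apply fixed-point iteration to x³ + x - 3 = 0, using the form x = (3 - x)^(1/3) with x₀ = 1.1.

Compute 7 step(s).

Equation: x³ + x - 3 = 0
Fixed-point form: x = (3 - x)^(1/3)
x₀ = 1.1

x_1 = g(1.100000) = 1.238562
x_2 = g(1.238562) = 1.207691
x_3 = g(1.207691) = 1.214705
x_4 = g(1.214705) = 1.213119
x_5 = g(1.213119) = 1.213478
x_6 = g(1.213478) = 1.213397
x_7 = g(1.213397) = 1.213415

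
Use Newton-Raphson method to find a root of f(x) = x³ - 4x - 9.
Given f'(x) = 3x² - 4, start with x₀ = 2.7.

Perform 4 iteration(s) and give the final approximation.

f(x) = x³ - 4x - 9
f'(x) = 3x² - 4
x₀ = 2.7

Newton-Raphson formula: x_{n+1} = x_n - f(x_n)/f'(x_n)

Iteration 1:
  f(2.700000) = -0.117000
  f'(2.700000) = 17.870000
  x_1 = 2.700000 - (-0.117000)/17.870000 = 2.706547
Iteration 2:
  f(2.706547) = 0.000348
  f'(2.706547) = 17.976195
  x_2 = 2.706547 - 0.000348/17.976195 = 2.706528
Iteration 3:
  f(2.706528) = 0.000000
  f'(2.706528) = 17.975881
  x_3 = 2.706528 - 0.000000/17.975881 = 2.706528
Iteration 4:
  f(2.706528) = 0.000000
  f'(2.706528) = 17.975881
  x_4 = 2.706528 - 0.000000/17.975881 = 2.706528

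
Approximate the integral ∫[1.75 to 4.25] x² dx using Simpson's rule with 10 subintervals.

f(x) = x²
a = 1.75, b = 4.25, n = 10
h = (b - a)/n = 0.250000

Simpson's rule: (h/3)[f(x₀) + 4f(x₁) + 2f(x₂) + ... + f(xₙ)]

x_0 = 1.7500, f(x_0) = 3.062500, coefficient = 1
x_1 = 2.0000, f(x_1) = 4.000000, coefficient = 4
x_2 = 2.2500, f(x_2) = 5.062500, coefficient = 2
x_3 = 2.5000, f(x_3) = 6.250000, coefficient = 4
x_4 = 2.7500, f(x_4) = 7.562500, coefficient = 2
x_5 = 3.0000, f(x_5) = 9.000000, coefficient = 4
x_6 = 3.2500, f(x_6) = 10.562500, coefficient = 2
x_7 = 3.5000, f(x_7) = 12.250000, coefficient = 4
x_8 = 3.7500, f(x_8) = 14.062500, coefficient = 2
x_9 = 4.0000, f(x_9) = 16.000000, coefficient = 4
x_10 = 4.2500, f(x_10) = 18.062500, coefficient = 1

I ≈ (0.250000/3) × 285.625000 = 23.802083
Exact value: 23.802083
Error: 0.000000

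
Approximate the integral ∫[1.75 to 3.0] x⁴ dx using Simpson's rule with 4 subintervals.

f(x) = x⁴
a = 1.75, b = 3.0, n = 4
h = (b - a)/n = 0.312500

Simpson's rule: (h/3)[f(x₀) + 4f(x₁) + 2f(x₂) + ... + f(xₙ)]

x_0 = 1.7500, f(x_0) = 9.378906, coefficient = 1
x_1 = 2.0625, f(x_1) = 18.095718, coefficient = 4
x_2 = 2.3750, f(x_2) = 31.816650, coefficient = 2
x_3 = 2.6875, f(x_3) = 52.166763, coefficient = 4
x_4 = 3.0000, f(x_4) = 81.000000, coefficient = 1

I ≈ (0.312500/3) × 435.062134 = 45.318972
Exact value: 45.317383
Error: 0.001589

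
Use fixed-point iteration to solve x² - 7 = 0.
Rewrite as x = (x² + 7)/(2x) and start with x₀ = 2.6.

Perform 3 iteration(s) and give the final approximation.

Equation: x² - 7 = 0
Fixed-point form: x = (x² + 7)/(2x)
x₀ = 2.6

x_1 = g(2.600000) = 2.646154
x_2 = g(2.646154) = 2.645751
x_3 = g(2.645751) = 2.645751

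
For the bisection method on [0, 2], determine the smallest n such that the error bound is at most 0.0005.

We need (b-a)/2^n ≤ 0.0005
(2 - 0)/2^n ≤ 0.0005
2/2^n ≤ 0.0005
2^n ≥ 4000
n ≥ log₂(4000) = 11.97
n ≥ 12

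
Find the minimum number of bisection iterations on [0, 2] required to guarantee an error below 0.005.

We need (b-a)/2^n ≤ 0.005
(2 - 0)/2^n ≤ 0.005
2/2^n ≤ 0.005
2^n ≥ 400
n ≥ log₂(400) = 8.64
n ≥ 9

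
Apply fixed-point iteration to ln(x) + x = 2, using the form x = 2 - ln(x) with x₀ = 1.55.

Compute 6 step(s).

Equation: ln(x) + x = 2
Fixed-point form: x = 2 - ln(x)
x₀ = 1.55

x_1 = g(1.550000) = 1.561745
x_2 = g(1.561745) = 1.554196
x_3 = g(1.554196) = 1.559042
x_4 = g(1.559042) = 1.555929
x_5 = g(1.555929) = 1.557927
x_6 = g(1.557927) = 1.556644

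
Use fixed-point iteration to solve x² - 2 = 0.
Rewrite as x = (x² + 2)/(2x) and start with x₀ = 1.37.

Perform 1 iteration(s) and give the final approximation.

Equation: x² - 2 = 0
Fixed-point form: x = (x² + 2)/(2x)
x₀ = 1.37

x_1 = g(1.370000) = 1.414927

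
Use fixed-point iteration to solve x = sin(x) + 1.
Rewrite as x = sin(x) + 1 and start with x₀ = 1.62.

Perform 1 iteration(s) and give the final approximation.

Equation: x = sin(x) + 1
Fixed-point form: x = sin(x) + 1
x₀ = 1.62

x_1 = g(1.620000) = 1.998790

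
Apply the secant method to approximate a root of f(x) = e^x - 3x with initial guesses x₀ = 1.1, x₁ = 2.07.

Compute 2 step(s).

f(x) = e^x - 3x
x₀ = 1.1, x₁ = 2.07

Secant formula: x_{n+1} = x_n - f(x_n)(x_n - x_{n-1})/(f(x_n) - f(x_{n-1}))

Iteration 1:
  f(1.100000) = -0.295834
  f(2.070000) = 1.714823
  x_2 = 2.070000 - 1.714823×(2.070000 - 1.100000)/(1.714823 - (-0.295834))
       = 1.242719
Iteration 2:
  f(2.070000) = 1.714823
  f(1.242719) = -0.263135
  x_3 = 1.242719 - (-0.263135)×(1.242719 - 2.070000)/(-0.263135 - 1.714823)
       = 1.352775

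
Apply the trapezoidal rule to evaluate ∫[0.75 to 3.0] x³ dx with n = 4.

f(x) = x³
a = 0.75, b = 3.0, n = 4
h = (b - a)/n = 0.562500

Trapezoidal rule: (h/2)[f(x₀) + 2f(x₁) + 2f(x₂) + ... + f(xₙ)]

x_0 = 0.7500, f(x_0) = 0.421875, coefficient = 1
x_1 = 1.3125, f(x_1) = 2.260986, coefficient = 2
x_2 = 1.8750, f(x_2) = 6.591797, coefficient = 2
x_3 = 2.4375, f(x_3) = 14.482178, coefficient = 2
x_4 = 3.0000, f(x_4) = 27.000000, coefficient = 1

I ≈ (0.562500/2) × 74.091797 = 20.838318
Exact value: 20.170898
Error: 0.667419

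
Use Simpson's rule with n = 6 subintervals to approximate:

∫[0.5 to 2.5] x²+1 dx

f(x) = x²+1
a = 0.5, b = 2.5, n = 6
h = (b - a)/n = 0.333333

Simpson's rule: (h/3)[f(x₀) + 4f(x₁) + 2f(x₂) + ... + f(xₙ)]

x_0 = 0.5000, f(x_0) = 1.250000, coefficient = 1
x_1 = 0.8333, f(x_1) = 1.694444, coefficient = 4
x_2 = 1.1667, f(x_2) = 2.361111, coefficient = 2
x_3 = 1.5000, f(x_3) = 3.250000, coefficient = 4
x_4 = 1.8333, f(x_4) = 4.361111, coefficient = 2
x_5 = 2.1667, f(x_5) = 5.694444, coefficient = 4
x_6 = 2.5000, f(x_6) = 7.250000, coefficient = 1

I ≈ (0.333333/3) × 64.500000 = 7.166667
Exact value: 7.166667
Error: 0.000000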